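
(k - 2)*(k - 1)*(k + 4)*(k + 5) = k^4 + 6*k^3 - 5*k^2 - 42*k + 40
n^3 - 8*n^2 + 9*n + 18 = (n - 6)*(n - 3)*(n + 1)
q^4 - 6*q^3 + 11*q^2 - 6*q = q*(q - 3)*(q - 2)*(q - 1)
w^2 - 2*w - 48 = (w - 8)*(w + 6)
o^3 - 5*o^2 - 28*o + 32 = (o - 8)*(o - 1)*(o + 4)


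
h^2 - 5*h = h*(h - 5)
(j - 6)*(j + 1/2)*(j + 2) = j^3 - 7*j^2/2 - 14*j - 6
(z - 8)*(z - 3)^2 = z^3 - 14*z^2 + 57*z - 72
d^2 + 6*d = d*(d + 6)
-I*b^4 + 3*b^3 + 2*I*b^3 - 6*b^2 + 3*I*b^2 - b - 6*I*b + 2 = (b - 2)*(b + I)^2*(-I*b + 1)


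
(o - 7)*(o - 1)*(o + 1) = o^3 - 7*o^2 - o + 7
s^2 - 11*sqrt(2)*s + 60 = (s - 6*sqrt(2))*(s - 5*sqrt(2))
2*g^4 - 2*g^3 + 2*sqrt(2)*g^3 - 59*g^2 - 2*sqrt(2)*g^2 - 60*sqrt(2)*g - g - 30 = (g - 6)*(g + 5)*(sqrt(2)*g + 1)^2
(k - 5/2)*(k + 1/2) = k^2 - 2*k - 5/4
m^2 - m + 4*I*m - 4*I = (m - 1)*(m + 4*I)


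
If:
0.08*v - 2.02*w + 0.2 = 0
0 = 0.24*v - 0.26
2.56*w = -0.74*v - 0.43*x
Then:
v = 1.08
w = 0.14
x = -2.71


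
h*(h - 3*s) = h^2 - 3*h*s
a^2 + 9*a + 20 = (a + 4)*(a + 5)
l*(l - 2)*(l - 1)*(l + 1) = l^4 - 2*l^3 - l^2 + 2*l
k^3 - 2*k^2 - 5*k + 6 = (k - 3)*(k - 1)*(k + 2)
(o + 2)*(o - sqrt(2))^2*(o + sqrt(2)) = o^4 - sqrt(2)*o^3 + 2*o^3 - 2*sqrt(2)*o^2 - 2*o^2 - 4*o + 2*sqrt(2)*o + 4*sqrt(2)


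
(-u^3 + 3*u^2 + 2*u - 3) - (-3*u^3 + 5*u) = 2*u^3 + 3*u^2 - 3*u - 3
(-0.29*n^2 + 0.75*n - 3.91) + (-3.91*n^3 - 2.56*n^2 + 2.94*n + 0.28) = -3.91*n^3 - 2.85*n^2 + 3.69*n - 3.63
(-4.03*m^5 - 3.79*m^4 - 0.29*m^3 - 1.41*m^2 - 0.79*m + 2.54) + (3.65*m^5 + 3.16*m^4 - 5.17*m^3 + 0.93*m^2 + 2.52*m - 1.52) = -0.38*m^5 - 0.63*m^4 - 5.46*m^3 - 0.48*m^2 + 1.73*m + 1.02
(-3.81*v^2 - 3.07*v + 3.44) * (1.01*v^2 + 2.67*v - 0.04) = -3.8481*v^4 - 13.2734*v^3 - 4.5701*v^2 + 9.3076*v - 0.1376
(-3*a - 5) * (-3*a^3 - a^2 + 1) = 9*a^4 + 18*a^3 + 5*a^2 - 3*a - 5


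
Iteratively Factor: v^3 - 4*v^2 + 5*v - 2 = (v - 2)*(v^2 - 2*v + 1) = (v - 2)*(v - 1)*(v - 1)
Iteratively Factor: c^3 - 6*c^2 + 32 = (c - 4)*(c^2 - 2*c - 8) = (c - 4)*(c + 2)*(c - 4)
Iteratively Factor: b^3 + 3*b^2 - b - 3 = (b + 1)*(b^2 + 2*b - 3) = (b + 1)*(b + 3)*(b - 1)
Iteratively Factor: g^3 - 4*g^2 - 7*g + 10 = (g - 5)*(g^2 + g - 2) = (g - 5)*(g + 2)*(g - 1)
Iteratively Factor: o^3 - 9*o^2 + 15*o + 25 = (o - 5)*(o^2 - 4*o - 5) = (o - 5)^2*(o + 1)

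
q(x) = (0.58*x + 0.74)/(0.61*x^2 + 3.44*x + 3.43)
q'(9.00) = -0.01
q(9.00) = 0.07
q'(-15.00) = -0.01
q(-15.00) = -0.09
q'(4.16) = -0.01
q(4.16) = 0.11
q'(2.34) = -0.02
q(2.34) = 0.14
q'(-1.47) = 0.07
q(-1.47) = 0.36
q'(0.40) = -0.04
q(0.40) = 0.20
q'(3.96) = -0.01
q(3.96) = 0.11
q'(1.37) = -0.03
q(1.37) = 0.17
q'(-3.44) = -1.17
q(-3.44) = 1.06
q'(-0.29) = -0.05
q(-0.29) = 0.23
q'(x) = (-1.22*x - 3.44)*(0.58*x + 0.74)/(0.61*x^2 + 3.44*x + 3.43)^2 + 0.58/(0.61*x^2 + 3.44*x + 3.43) = (0.3538*x^2 + 1.9952*x - (0.58*x + 0.74)*(1.22*x + 3.44) + 1.9894)/(0.61*x^2 + 3.44*x + 3.43)^2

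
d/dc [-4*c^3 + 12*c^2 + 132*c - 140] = -12*c^2 + 24*c + 132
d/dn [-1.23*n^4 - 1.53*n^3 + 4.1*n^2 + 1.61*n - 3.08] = -4.92*n^3 - 4.59*n^2 + 8.2*n + 1.61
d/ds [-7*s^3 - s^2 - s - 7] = -21*s^2 - 2*s - 1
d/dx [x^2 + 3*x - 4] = 2*x + 3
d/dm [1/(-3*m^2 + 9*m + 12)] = (2*m - 3)/(3*(-m^2 + 3*m + 4)^2)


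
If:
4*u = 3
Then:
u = 3/4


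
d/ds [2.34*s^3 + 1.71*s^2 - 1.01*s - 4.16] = 7.02*s^2 + 3.42*s - 1.01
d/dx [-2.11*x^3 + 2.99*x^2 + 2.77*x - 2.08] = -6.33*x^2 + 5.98*x + 2.77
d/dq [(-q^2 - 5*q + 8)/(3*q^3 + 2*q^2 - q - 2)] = (3*q^4 + 30*q^3 - 61*q^2 - 28*q + 18)/(9*q^6 + 12*q^5 - 2*q^4 - 16*q^3 - 7*q^2 + 4*q + 4)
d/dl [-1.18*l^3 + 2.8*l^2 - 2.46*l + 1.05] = -3.54*l^2 + 5.6*l - 2.46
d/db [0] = 0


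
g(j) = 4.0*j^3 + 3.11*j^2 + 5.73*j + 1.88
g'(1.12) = 27.75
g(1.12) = 17.82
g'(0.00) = 5.73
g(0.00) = 1.88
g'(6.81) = 604.60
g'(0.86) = 19.95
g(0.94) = 13.34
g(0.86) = 11.65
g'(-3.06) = 99.06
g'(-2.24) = 52.01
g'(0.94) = 22.18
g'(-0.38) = 5.10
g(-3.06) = -101.14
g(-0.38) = -0.07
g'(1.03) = 24.87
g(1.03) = 15.45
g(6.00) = 1012.22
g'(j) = 12.0*j^2 + 6.22*j + 5.73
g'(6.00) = 475.05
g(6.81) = 1448.42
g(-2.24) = -40.31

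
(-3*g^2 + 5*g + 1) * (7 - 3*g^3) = 9*g^5 - 15*g^4 - 3*g^3 - 21*g^2 + 35*g + 7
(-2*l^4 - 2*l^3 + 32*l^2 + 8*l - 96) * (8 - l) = 2*l^5 - 14*l^4 - 48*l^3 + 248*l^2 + 160*l - 768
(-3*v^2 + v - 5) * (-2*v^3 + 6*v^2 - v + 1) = 6*v^5 - 20*v^4 + 19*v^3 - 34*v^2 + 6*v - 5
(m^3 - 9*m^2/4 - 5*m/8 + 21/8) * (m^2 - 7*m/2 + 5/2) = m^5 - 23*m^4/4 + 39*m^3/4 - 13*m^2/16 - 43*m/4 + 105/16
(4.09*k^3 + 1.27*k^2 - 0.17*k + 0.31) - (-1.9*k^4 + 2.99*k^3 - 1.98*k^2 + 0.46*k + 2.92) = 1.9*k^4 + 1.1*k^3 + 3.25*k^2 - 0.63*k - 2.61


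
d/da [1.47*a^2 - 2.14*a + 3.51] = 2.94*a - 2.14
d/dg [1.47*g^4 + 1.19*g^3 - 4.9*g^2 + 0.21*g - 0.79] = 5.88*g^3 + 3.57*g^2 - 9.8*g + 0.21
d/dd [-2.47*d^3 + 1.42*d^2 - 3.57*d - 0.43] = -7.41*d^2 + 2.84*d - 3.57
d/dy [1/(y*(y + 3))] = (-2*y - 3)/(y^2*(y^2 + 6*y + 9))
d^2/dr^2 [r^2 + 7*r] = 2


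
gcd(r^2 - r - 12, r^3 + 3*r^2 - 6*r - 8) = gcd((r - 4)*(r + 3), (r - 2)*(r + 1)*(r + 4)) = 1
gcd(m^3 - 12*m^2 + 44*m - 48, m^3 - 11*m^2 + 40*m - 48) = m - 4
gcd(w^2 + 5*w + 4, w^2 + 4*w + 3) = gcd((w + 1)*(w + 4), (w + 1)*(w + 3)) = w + 1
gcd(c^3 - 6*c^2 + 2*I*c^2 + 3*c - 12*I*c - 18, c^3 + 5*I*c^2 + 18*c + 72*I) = c + 3*I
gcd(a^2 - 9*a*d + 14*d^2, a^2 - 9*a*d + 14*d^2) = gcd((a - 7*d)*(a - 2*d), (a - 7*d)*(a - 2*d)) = a^2 - 9*a*d + 14*d^2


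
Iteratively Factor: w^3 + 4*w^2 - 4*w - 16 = (w - 2)*(w^2 + 6*w + 8) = (w - 2)*(w + 4)*(w + 2)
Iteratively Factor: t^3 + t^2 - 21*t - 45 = (t - 5)*(t^2 + 6*t + 9) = (t - 5)*(t + 3)*(t + 3)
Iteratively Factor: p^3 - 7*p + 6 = (p - 1)*(p^2 + p - 6) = (p - 1)*(p + 3)*(p - 2)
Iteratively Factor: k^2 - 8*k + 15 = (k - 3)*(k - 5)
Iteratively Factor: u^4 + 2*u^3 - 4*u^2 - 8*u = (u - 2)*(u^3 + 4*u^2 + 4*u) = (u - 2)*(u + 2)*(u^2 + 2*u) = (u - 2)*(u + 2)^2*(u)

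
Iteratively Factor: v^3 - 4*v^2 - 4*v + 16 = (v - 4)*(v^2 - 4) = (v - 4)*(v - 2)*(v + 2)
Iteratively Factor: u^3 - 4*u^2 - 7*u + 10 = (u - 1)*(u^2 - 3*u - 10) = (u - 5)*(u - 1)*(u + 2)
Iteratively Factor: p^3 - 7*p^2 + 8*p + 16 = (p + 1)*(p^2 - 8*p + 16) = (p - 4)*(p + 1)*(p - 4)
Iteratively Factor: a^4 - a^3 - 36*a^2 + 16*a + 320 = (a + 4)*(a^3 - 5*a^2 - 16*a + 80) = (a - 4)*(a + 4)*(a^2 - a - 20) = (a - 4)*(a + 4)^2*(a - 5)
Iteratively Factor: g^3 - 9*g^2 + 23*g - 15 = (g - 5)*(g^2 - 4*g + 3) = (g - 5)*(g - 1)*(g - 3)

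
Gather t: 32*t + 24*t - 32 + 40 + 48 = 56*t + 56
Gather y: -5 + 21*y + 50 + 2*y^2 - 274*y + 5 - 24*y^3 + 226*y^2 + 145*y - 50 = -24*y^3 + 228*y^2 - 108*y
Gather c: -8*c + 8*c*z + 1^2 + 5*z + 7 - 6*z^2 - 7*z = c*(8*z - 8) - 6*z^2 - 2*z + 8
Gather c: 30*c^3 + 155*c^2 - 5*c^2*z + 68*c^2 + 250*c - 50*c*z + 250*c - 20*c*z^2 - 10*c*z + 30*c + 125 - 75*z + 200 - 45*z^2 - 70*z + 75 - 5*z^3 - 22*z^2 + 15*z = 30*c^3 + c^2*(223 - 5*z) + c*(-20*z^2 - 60*z + 530) - 5*z^3 - 67*z^2 - 130*z + 400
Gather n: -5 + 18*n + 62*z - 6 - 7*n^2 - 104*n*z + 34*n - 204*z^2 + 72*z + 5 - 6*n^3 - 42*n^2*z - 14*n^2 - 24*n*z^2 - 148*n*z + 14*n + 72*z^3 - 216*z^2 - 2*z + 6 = -6*n^3 + n^2*(-42*z - 21) + n*(-24*z^2 - 252*z + 66) + 72*z^3 - 420*z^2 + 132*z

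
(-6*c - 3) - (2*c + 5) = -8*c - 8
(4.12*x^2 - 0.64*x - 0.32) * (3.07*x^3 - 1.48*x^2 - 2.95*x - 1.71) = 12.6484*x^5 - 8.0624*x^4 - 12.1892*x^3 - 4.6836*x^2 + 2.0384*x + 0.5472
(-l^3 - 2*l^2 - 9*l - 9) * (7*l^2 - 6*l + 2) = -7*l^5 - 8*l^4 - 53*l^3 - 13*l^2 + 36*l - 18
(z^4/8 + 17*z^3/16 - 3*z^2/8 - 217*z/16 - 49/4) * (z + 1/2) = z^5/8 + 9*z^4/8 + 5*z^3/32 - 55*z^2/4 - 609*z/32 - 49/8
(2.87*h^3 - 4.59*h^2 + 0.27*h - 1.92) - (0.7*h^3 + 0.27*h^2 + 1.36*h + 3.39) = 2.17*h^3 - 4.86*h^2 - 1.09*h - 5.31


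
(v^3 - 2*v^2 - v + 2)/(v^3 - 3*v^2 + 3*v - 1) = (v^2 - v - 2)/(v^2 - 2*v + 1)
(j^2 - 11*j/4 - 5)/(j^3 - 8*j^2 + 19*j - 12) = (j + 5/4)/(j^2 - 4*j + 3)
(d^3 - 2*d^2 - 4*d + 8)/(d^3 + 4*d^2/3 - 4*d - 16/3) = 3*(d - 2)/(3*d + 4)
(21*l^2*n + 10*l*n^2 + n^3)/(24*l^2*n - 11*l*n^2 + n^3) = (21*l^2 + 10*l*n + n^2)/(24*l^2 - 11*l*n + n^2)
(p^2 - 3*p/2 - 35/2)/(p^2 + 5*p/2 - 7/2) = (p - 5)/(p - 1)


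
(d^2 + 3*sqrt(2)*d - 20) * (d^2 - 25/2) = d^4 + 3*sqrt(2)*d^3 - 65*d^2/2 - 75*sqrt(2)*d/2 + 250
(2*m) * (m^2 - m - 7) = 2*m^3 - 2*m^2 - 14*m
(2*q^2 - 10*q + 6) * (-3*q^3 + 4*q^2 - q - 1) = -6*q^5 + 38*q^4 - 60*q^3 + 32*q^2 + 4*q - 6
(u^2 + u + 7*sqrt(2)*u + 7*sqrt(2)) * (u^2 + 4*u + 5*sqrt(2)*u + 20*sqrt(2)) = u^4 + 5*u^3 + 12*sqrt(2)*u^3 + 74*u^2 + 60*sqrt(2)*u^2 + 48*sqrt(2)*u + 350*u + 280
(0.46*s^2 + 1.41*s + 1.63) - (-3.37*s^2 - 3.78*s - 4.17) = 3.83*s^2 + 5.19*s + 5.8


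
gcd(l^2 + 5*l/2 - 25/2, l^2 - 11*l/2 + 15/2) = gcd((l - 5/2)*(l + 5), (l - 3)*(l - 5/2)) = l - 5/2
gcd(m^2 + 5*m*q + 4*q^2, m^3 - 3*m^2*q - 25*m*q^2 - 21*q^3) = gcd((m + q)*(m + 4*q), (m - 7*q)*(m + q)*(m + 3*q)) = m + q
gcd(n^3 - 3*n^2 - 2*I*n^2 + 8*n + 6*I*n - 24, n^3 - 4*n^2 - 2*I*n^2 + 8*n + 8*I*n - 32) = n^2 - 2*I*n + 8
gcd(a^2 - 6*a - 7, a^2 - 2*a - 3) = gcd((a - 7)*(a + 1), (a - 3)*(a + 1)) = a + 1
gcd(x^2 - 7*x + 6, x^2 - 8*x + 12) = x - 6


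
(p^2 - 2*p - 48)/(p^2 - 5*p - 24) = (p + 6)/(p + 3)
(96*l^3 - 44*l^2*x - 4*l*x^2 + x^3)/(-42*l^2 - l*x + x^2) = (16*l^2 - 10*l*x + x^2)/(-7*l + x)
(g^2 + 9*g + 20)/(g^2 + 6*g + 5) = (g + 4)/(g + 1)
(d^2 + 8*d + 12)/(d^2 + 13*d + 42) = (d + 2)/(d + 7)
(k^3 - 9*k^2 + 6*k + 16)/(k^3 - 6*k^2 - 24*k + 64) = (k + 1)/(k + 4)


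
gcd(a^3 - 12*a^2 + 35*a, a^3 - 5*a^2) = a^2 - 5*a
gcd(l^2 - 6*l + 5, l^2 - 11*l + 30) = l - 5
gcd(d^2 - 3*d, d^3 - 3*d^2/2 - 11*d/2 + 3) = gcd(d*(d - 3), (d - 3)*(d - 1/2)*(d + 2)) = d - 3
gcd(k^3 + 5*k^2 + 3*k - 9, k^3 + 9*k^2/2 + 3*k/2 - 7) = k - 1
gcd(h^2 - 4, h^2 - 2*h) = h - 2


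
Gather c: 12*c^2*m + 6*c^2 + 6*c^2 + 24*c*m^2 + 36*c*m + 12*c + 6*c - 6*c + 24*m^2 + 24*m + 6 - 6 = c^2*(12*m + 12) + c*(24*m^2 + 36*m + 12) + 24*m^2 + 24*m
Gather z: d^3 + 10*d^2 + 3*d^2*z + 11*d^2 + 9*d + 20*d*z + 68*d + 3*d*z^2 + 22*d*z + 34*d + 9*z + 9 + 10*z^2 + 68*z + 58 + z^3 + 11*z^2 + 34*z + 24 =d^3 + 21*d^2 + 111*d + z^3 + z^2*(3*d + 21) + z*(3*d^2 + 42*d + 111) + 91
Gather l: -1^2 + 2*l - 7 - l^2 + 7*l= -l^2 + 9*l - 8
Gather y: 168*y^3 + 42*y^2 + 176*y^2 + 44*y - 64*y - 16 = 168*y^3 + 218*y^2 - 20*y - 16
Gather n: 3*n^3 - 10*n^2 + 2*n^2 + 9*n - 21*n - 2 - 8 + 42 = 3*n^3 - 8*n^2 - 12*n + 32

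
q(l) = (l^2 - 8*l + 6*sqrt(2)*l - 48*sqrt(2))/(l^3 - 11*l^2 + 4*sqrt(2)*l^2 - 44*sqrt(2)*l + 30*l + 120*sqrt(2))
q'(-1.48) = -0.03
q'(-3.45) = 0.04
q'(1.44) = -0.17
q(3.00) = -1.11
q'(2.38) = -0.36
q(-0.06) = -0.40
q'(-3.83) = 0.07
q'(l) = (2*l - 8 + 6*sqrt(2))/(l^3 - 11*l^2 + 4*sqrt(2)*l^2 - 44*sqrt(2)*l + 30*l + 120*sqrt(2)) + (l^2 - 8*l + 6*sqrt(2)*l - 48*sqrt(2))*(-3*l^2 - 8*sqrt(2)*l + 22*l - 30 + 44*sqrt(2))/(l^3 - 11*l^2 + 4*sqrt(2)*l^2 - 44*sqrt(2)*l + 30*l + 120*sqrt(2))^2 = (-l^4 - 12*sqrt(2)*l^3 + 16*l^3 - 106*l^2 + 198*sqrt(2)*l^2 - 816*sqrt(2)*l + 768*l - 2784 + 480*sqrt(2))/(l^6 - 22*l^5 + 8*sqrt(2)*l^5 - 176*sqrt(2)*l^4 + 213*l^4 - 1364*l^3 + 1448*sqrt(2)*l^3 - 5280*sqrt(2)*l^2 + 6692*l^2 - 21120*l + 7200*sqrt(2)*l + 28800)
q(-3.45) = -0.33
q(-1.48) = -0.33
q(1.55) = -0.59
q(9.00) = 0.10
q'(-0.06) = -0.07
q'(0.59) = -0.10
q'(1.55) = -0.19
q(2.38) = -0.80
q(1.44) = -0.57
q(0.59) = -0.45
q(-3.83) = -0.35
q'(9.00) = 0.04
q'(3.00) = -0.67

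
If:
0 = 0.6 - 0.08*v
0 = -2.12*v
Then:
No Solution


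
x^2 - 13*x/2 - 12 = (x - 8)*(x + 3/2)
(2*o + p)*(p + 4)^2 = 2*o*p^2 + 16*o*p + 32*o + p^3 + 8*p^2 + 16*p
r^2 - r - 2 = (r - 2)*(r + 1)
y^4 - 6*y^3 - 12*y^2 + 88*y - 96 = (y - 6)*(y - 2)^2*(y + 4)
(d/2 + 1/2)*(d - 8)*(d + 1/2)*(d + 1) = d^4/2 - 11*d^3/4 - 9*d^2 - 31*d/4 - 2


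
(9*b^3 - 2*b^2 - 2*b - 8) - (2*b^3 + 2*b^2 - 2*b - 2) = 7*b^3 - 4*b^2 - 6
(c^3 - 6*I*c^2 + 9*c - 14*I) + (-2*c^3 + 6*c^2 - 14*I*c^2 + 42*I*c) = -c^3 + 6*c^2 - 20*I*c^2 + 9*c + 42*I*c - 14*I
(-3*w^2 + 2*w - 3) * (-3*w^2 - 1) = 9*w^4 - 6*w^3 + 12*w^2 - 2*w + 3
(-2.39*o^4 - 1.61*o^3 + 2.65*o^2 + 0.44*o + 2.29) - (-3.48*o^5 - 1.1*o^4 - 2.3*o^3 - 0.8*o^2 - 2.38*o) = 3.48*o^5 - 1.29*o^4 + 0.69*o^3 + 3.45*o^2 + 2.82*o + 2.29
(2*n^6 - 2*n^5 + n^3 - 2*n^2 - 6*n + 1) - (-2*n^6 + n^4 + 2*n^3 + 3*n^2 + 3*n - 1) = 4*n^6 - 2*n^5 - n^4 - n^3 - 5*n^2 - 9*n + 2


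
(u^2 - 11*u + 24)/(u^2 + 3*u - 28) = (u^2 - 11*u + 24)/(u^2 + 3*u - 28)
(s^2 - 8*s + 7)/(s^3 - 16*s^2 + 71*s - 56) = 1/(s - 8)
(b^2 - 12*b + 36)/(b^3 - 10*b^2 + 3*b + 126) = (b - 6)/(b^2 - 4*b - 21)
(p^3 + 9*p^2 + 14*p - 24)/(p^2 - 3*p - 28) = (p^2 + 5*p - 6)/(p - 7)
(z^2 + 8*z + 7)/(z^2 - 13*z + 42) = (z^2 + 8*z + 7)/(z^2 - 13*z + 42)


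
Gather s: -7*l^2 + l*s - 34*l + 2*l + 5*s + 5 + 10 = -7*l^2 - 32*l + s*(l + 5) + 15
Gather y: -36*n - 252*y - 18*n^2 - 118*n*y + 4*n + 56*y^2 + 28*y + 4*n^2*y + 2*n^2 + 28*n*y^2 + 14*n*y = -16*n^2 - 32*n + y^2*(28*n + 56) + y*(4*n^2 - 104*n - 224)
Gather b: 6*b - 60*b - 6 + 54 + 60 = 108 - 54*b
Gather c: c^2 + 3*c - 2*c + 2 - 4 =c^2 + c - 2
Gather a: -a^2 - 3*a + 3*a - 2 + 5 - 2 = 1 - a^2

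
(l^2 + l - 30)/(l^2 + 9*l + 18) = (l - 5)/(l + 3)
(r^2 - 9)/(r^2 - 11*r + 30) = (r^2 - 9)/(r^2 - 11*r + 30)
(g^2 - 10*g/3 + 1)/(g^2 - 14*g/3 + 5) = (3*g - 1)/(3*g - 5)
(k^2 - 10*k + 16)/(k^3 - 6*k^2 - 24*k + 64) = 1/(k + 4)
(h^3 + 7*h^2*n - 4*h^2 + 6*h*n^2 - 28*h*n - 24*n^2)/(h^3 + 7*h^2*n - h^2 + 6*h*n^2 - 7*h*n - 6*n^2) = (h - 4)/(h - 1)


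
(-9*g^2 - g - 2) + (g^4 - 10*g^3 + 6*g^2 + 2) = g^4 - 10*g^3 - 3*g^2 - g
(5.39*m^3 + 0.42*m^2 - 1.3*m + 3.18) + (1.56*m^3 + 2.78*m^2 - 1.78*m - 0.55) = 6.95*m^3 + 3.2*m^2 - 3.08*m + 2.63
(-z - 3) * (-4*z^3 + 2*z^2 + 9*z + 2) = 4*z^4 + 10*z^3 - 15*z^2 - 29*z - 6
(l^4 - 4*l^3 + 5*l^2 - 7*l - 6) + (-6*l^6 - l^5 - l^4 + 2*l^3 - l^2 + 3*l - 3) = -6*l^6 - l^5 - 2*l^3 + 4*l^2 - 4*l - 9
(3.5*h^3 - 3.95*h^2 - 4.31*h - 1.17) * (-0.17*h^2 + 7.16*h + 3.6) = -0.595*h^5 + 25.7315*h^4 - 14.9493*h^3 - 44.8807*h^2 - 23.8932*h - 4.212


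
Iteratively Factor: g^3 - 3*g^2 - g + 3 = (g - 3)*(g^2 - 1) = (g - 3)*(g + 1)*(g - 1)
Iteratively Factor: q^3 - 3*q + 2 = (q - 1)*(q^2 + q - 2) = (q - 1)^2*(q + 2)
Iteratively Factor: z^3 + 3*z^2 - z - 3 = (z + 1)*(z^2 + 2*z - 3) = (z + 1)*(z + 3)*(z - 1)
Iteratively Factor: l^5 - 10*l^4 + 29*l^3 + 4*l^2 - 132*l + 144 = (l - 4)*(l^4 - 6*l^3 + 5*l^2 + 24*l - 36) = (l - 4)*(l - 3)*(l^3 - 3*l^2 - 4*l + 12) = (l - 4)*(l - 3)*(l + 2)*(l^2 - 5*l + 6) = (l - 4)*(l - 3)^2*(l + 2)*(l - 2)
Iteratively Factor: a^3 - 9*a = (a)*(a^2 - 9) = a*(a - 3)*(a + 3)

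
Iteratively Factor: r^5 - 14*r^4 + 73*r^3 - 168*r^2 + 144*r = (r - 3)*(r^4 - 11*r^3 + 40*r^2 - 48*r) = (r - 3)^2*(r^3 - 8*r^2 + 16*r) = r*(r - 3)^2*(r^2 - 8*r + 16) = r*(r - 4)*(r - 3)^2*(r - 4)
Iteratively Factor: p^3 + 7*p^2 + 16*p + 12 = (p + 2)*(p^2 + 5*p + 6) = (p + 2)*(p + 3)*(p + 2)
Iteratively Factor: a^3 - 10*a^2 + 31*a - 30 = (a - 3)*(a^2 - 7*a + 10) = (a - 5)*(a - 3)*(a - 2)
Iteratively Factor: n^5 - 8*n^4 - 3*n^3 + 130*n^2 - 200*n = (n - 2)*(n^4 - 6*n^3 - 15*n^2 + 100*n) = (n - 5)*(n - 2)*(n^3 - n^2 - 20*n) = n*(n - 5)*(n - 2)*(n^2 - n - 20) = n*(n - 5)*(n - 2)*(n + 4)*(n - 5)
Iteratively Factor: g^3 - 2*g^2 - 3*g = (g + 1)*(g^2 - 3*g) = (g - 3)*(g + 1)*(g)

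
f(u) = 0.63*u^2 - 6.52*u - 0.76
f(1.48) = -9.03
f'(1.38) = -4.78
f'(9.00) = 4.82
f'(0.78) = -5.54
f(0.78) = -5.46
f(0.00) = -0.76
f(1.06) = -6.96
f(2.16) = -11.90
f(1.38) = -8.56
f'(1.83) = -4.21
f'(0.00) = -6.52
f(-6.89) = 74.07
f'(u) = 1.26*u - 6.52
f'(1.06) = -5.18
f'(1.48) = -4.66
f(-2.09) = 15.62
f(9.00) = -8.41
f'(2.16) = -3.80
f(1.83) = -10.58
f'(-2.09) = -9.15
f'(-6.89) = -15.20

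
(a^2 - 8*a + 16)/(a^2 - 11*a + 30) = (a^2 - 8*a + 16)/(a^2 - 11*a + 30)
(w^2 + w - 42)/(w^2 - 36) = (w + 7)/(w + 6)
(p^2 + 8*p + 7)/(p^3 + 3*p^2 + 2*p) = (p + 7)/(p*(p + 2))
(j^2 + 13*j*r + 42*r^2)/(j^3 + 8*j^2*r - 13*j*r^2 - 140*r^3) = (-j - 6*r)/(-j^2 - j*r + 20*r^2)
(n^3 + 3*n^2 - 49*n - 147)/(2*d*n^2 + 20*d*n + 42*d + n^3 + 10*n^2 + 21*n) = (n - 7)/(2*d + n)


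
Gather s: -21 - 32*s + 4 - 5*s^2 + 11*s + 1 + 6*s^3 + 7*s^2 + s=6*s^3 + 2*s^2 - 20*s - 16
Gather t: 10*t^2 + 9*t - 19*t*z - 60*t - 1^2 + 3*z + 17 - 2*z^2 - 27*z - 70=10*t^2 + t*(-19*z - 51) - 2*z^2 - 24*z - 54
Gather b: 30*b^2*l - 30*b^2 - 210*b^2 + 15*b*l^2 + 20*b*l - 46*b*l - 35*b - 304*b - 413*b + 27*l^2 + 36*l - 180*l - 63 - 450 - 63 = b^2*(30*l - 240) + b*(15*l^2 - 26*l - 752) + 27*l^2 - 144*l - 576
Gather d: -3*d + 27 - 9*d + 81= 108 - 12*d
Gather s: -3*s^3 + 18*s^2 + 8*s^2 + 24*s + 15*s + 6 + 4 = -3*s^3 + 26*s^2 + 39*s + 10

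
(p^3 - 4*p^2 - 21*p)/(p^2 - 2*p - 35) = p*(p + 3)/(p + 5)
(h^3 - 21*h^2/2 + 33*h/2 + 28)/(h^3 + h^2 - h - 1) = (h^2 - 23*h/2 + 28)/(h^2 - 1)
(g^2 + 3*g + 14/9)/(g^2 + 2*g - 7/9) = (3*g + 2)/(3*g - 1)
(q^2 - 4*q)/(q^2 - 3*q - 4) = q/(q + 1)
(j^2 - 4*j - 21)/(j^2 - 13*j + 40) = (j^2 - 4*j - 21)/(j^2 - 13*j + 40)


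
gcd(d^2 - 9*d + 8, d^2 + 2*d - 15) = 1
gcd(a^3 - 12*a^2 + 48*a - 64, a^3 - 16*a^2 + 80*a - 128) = a^2 - 8*a + 16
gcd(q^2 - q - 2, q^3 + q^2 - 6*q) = q - 2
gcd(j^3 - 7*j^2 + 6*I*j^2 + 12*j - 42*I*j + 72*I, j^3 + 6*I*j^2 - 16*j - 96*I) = j^2 + j*(-4 + 6*I) - 24*I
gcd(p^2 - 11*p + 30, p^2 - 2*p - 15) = p - 5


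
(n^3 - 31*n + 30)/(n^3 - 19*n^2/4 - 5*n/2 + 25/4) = 4*(n + 6)/(4*n + 5)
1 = 1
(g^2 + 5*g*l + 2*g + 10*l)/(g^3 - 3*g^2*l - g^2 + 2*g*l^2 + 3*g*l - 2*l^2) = (g^2 + 5*g*l + 2*g + 10*l)/(g^3 - 3*g^2*l - g^2 + 2*g*l^2 + 3*g*l - 2*l^2)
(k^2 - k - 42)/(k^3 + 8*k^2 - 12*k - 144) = (k - 7)/(k^2 + 2*k - 24)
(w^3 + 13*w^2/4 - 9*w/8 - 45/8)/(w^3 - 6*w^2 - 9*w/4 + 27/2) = (4*w^2 + 7*w - 15)/(2*(2*w^2 - 15*w + 18))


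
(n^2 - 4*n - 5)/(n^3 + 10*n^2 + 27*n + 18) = (n - 5)/(n^2 + 9*n + 18)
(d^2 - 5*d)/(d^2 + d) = (d - 5)/(d + 1)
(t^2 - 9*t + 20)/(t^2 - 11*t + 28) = (t - 5)/(t - 7)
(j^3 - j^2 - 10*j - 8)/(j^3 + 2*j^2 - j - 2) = (j - 4)/(j - 1)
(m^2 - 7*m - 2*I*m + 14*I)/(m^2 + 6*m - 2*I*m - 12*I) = (m - 7)/(m + 6)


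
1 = 1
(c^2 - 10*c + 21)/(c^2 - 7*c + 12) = (c - 7)/(c - 4)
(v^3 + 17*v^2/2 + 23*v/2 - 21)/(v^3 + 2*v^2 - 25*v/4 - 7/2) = 2*(v^2 + 5*v - 6)/(2*v^2 - 3*v - 2)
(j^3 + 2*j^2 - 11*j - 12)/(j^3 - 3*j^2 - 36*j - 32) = (j - 3)/(j - 8)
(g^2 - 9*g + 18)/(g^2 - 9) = (g - 6)/(g + 3)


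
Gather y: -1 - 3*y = -3*y - 1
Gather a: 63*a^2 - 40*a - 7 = 63*a^2 - 40*a - 7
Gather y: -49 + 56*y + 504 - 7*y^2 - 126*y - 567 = -7*y^2 - 70*y - 112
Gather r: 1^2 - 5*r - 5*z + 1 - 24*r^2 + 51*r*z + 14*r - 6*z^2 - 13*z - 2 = -24*r^2 + r*(51*z + 9) - 6*z^2 - 18*z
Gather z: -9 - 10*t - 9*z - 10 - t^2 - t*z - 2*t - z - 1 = -t^2 - 12*t + z*(-t - 10) - 20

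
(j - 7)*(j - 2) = j^2 - 9*j + 14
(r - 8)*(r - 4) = r^2 - 12*r + 32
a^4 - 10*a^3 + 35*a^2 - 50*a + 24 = (a - 4)*(a - 3)*(a - 2)*(a - 1)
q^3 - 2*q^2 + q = q*(q - 1)^2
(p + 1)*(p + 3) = p^2 + 4*p + 3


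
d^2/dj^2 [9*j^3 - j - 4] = 54*j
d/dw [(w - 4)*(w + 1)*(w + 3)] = 3*w^2 - 13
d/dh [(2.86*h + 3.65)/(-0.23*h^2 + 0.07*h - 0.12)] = (0.6578*h^2 + 1.679*h - 0.5987)/(0.0529*h^4 - 0.0322*h^3 + 0.0601*h^2 - 0.0168*h + 0.0144)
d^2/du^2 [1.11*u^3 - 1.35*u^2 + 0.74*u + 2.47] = 6.66*u - 2.7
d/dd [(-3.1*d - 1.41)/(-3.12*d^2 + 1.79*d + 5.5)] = (9.672*d^2 - 5.549*d - (3.1*d + 1.41)*(6.24*d - 1.79) - 17.05)/(-3.12*d^2 + 1.79*d + 5.5)^2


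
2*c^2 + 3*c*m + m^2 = (c + m)*(2*c + m)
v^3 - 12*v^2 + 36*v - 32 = (v - 8)*(v - 2)^2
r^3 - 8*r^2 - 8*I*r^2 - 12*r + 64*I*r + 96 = (r - 8)*(r - 6*I)*(r - 2*I)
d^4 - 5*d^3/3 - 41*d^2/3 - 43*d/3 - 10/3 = (d - 5)*(d + 1/3)*(d + 1)*(d + 2)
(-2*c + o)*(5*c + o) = -10*c^2 + 3*c*o + o^2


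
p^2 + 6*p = p*(p + 6)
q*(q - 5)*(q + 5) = q^3 - 25*q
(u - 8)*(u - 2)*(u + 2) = u^3 - 8*u^2 - 4*u + 32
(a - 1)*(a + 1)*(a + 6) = a^3 + 6*a^2 - a - 6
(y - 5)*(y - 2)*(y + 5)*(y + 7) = y^4 + 5*y^3 - 39*y^2 - 125*y + 350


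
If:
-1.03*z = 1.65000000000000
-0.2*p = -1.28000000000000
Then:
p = 6.40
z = -1.60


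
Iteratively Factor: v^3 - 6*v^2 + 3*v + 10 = (v - 5)*(v^2 - v - 2) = (v - 5)*(v - 2)*(v + 1)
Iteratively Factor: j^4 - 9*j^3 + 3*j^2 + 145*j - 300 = (j + 4)*(j^3 - 13*j^2 + 55*j - 75) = (j - 5)*(j + 4)*(j^2 - 8*j + 15) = (j - 5)^2*(j + 4)*(j - 3)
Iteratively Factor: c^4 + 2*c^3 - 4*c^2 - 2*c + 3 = (c - 1)*(c^3 + 3*c^2 - c - 3) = (c - 1)^2*(c^2 + 4*c + 3) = (c - 1)^2*(c + 3)*(c + 1)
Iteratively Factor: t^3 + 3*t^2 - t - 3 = (t + 1)*(t^2 + 2*t - 3) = (t + 1)*(t + 3)*(t - 1)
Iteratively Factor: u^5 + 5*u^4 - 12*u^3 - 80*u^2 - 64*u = (u)*(u^4 + 5*u^3 - 12*u^2 - 80*u - 64) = u*(u + 4)*(u^3 + u^2 - 16*u - 16) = u*(u - 4)*(u + 4)*(u^2 + 5*u + 4) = u*(u - 4)*(u + 1)*(u + 4)*(u + 4)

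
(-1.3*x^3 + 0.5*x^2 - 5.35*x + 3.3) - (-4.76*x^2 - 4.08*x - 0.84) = -1.3*x^3 + 5.26*x^2 - 1.27*x + 4.14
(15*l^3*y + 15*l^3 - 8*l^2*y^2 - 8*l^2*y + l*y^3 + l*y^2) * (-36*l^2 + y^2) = -540*l^5*y - 540*l^5 + 288*l^4*y^2 + 288*l^4*y - 21*l^3*y^3 - 21*l^3*y^2 - 8*l^2*y^4 - 8*l^2*y^3 + l*y^5 + l*y^4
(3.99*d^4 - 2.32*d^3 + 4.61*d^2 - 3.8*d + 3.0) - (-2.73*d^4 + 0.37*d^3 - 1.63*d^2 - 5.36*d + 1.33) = 6.72*d^4 - 2.69*d^3 + 6.24*d^2 + 1.56*d + 1.67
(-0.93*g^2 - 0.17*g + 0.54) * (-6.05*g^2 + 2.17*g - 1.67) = 5.6265*g^4 - 0.9896*g^3 - 2.0828*g^2 + 1.4557*g - 0.9018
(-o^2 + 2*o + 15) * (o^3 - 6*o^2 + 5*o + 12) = -o^5 + 8*o^4 - 2*o^3 - 92*o^2 + 99*o + 180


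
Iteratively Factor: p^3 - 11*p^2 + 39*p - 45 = (p - 5)*(p^2 - 6*p + 9) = (p - 5)*(p - 3)*(p - 3)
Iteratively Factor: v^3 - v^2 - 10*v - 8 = (v + 2)*(v^2 - 3*v - 4) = (v + 1)*(v + 2)*(v - 4)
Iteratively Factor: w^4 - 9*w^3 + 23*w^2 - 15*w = (w - 3)*(w^3 - 6*w^2 + 5*w) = (w - 3)*(w - 1)*(w^2 - 5*w) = w*(w - 3)*(w - 1)*(w - 5)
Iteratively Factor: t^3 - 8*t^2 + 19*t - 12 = (t - 4)*(t^2 - 4*t + 3) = (t - 4)*(t - 3)*(t - 1)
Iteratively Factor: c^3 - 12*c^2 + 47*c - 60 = (c - 5)*(c^2 - 7*c + 12) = (c - 5)*(c - 3)*(c - 4)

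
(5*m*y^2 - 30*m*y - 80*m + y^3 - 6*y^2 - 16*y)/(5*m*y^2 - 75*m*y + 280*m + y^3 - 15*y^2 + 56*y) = (y + 2)/(y - 7)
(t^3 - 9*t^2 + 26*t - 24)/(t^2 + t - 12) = (t^2 - 6*t + 8)/(t + 4)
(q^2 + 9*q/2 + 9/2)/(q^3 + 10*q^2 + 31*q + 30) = (q + 3/2)/(q^2 + 7*q + 10)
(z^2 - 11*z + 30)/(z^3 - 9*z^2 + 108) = (z - 5)/(z^2 - 3*z - 18)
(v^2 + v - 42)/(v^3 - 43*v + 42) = 1/(v - 1)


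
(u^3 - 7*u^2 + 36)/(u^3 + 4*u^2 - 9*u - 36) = (u^2 - 4*u - 12)/(u^2 + 7*u + 12)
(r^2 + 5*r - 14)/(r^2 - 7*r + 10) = (r + 7)/(r - 5)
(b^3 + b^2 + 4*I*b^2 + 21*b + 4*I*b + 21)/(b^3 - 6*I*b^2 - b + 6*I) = (b^2 + 4*I*b + 21)/(b^2 - b*(1 + 6*I) + 6*I)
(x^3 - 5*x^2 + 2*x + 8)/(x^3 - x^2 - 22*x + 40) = (x + 1)/(x + 5)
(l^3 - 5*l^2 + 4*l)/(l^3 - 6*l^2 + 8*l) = (l - 1)/(l - 2)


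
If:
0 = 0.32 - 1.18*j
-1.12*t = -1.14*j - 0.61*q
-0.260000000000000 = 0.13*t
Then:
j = 0.27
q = -4.18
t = -2.00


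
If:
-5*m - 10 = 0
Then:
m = -2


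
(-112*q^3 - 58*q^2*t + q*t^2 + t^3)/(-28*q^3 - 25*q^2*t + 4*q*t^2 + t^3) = (16*q^2 + 6*q*t - t^2)/(4*q^2 + 3*q*t - t^2)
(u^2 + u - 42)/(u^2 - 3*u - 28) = (-u^2 - u + 42)/(-u^2 + 3*u + 28)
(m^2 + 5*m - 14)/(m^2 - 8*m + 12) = (m + 7)/(m - 6)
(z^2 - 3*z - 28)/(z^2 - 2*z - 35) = (z + 4)/(z + 5)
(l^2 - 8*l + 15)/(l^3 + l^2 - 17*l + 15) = (l - 5)/(l^2 + 4*l - 5)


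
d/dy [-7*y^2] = -14*y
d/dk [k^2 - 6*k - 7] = 2*k - 6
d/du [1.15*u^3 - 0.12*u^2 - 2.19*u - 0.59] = 3.45*u^2 - 0.24*u - 2.19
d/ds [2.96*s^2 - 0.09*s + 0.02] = 5.92*s - 0.09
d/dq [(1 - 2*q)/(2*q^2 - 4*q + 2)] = q/(q^3 - 3*q^2 + 3*q - 1)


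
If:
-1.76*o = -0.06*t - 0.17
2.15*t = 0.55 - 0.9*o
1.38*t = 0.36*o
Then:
No Solution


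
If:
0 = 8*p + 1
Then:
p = -1/8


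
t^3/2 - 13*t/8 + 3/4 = (t/2 + 1)*(t - 3/2)*(t - 1/2)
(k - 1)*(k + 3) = k^2 + 2*k - 3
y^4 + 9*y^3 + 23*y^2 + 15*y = y*(y + 1)*(y + 3)*(y + 5)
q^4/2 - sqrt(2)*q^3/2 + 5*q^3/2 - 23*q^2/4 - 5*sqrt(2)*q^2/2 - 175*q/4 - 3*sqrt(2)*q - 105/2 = (q/2 + 1)*(q + 3)*(q - 7*sqrt(2)/2)*(q + 5*sqrt(2)/2)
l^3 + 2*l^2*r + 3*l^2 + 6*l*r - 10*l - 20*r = (l - 2)*(l + 5)*(l + 2*r)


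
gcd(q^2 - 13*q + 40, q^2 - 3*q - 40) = q - 8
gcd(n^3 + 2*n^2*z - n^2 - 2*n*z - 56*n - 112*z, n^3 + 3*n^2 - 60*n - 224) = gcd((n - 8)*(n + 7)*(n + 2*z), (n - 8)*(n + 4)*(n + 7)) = n^2 - n - 56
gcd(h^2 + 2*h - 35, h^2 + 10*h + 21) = h + 7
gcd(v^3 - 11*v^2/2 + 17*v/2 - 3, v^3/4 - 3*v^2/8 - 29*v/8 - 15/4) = 1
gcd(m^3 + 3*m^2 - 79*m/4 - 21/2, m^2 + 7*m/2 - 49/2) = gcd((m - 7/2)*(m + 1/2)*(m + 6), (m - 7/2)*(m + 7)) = m - 7/2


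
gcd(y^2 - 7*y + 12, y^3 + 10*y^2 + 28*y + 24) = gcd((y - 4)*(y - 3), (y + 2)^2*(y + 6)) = 1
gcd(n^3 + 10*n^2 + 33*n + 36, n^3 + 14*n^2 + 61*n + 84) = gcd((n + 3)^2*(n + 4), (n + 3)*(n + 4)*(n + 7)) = n^2 + 7*n + 12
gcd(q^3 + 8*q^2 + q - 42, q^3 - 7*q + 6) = q^2 + q - 6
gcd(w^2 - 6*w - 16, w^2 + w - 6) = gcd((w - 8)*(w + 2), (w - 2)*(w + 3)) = 1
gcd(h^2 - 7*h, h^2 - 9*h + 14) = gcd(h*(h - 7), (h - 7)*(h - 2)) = h - 7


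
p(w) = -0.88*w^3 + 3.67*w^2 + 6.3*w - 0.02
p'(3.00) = 4.56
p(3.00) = 28.15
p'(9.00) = -141.48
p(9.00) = -287.57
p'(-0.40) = 2.94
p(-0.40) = -1.90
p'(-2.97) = -38.79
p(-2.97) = 36.70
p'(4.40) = -12.51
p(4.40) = 23.79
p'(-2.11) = -20.94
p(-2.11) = 11.29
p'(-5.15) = -101.52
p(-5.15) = 185.07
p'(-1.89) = -17.00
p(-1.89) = 7.12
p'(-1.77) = -14.96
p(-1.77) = 5.21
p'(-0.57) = 1.26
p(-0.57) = -2.26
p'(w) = -2.64*w^2 + 7.34*w + 6.3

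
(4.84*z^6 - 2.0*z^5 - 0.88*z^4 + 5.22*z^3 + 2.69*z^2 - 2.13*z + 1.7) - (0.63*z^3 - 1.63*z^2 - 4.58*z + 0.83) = 4.84*z^6 - 2.0*z^5 - 0.88*z^4 + 4.59*z^3 + 4.32*z^2 + 2.45*z + 0.87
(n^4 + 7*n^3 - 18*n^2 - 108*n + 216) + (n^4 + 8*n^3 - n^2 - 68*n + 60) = 2*n^4 + 15*n^3 - 19*n^2 - 176*n + 276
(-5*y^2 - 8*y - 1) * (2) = -10*y^2 - 16*y - 2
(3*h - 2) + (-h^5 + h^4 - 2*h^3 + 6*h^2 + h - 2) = -h^5 + h^4 - 2*h^3 + 6*h^2 + 4*h - 4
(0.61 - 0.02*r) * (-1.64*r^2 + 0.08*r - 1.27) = 0.0328*r^3 - 1.002*r^2 + 0.0742*r - 0.7747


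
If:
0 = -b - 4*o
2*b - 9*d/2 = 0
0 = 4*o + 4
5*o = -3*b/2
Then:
No Solution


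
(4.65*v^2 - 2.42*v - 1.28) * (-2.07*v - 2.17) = -9.6255*v^3 - 5.0811*v^2 + 7.901*v + 2.7776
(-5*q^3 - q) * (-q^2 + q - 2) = 5*q^5 - 5*q^4 + 11*q^3 - q^2 + 2*q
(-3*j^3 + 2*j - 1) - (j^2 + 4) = -3*j^3 - j^2 + 2*j - 5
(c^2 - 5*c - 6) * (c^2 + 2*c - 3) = c^4 - 3*c^3 - 19*c^2 + 3*c + 18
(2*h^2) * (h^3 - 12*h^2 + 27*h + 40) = 2*h^5 - 24*h^4 + 54*h^3 + 80*h^2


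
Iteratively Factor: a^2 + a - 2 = (a + 2)*(a - 1)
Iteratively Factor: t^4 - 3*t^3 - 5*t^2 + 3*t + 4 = (t - 4)*(t^3 + t^2 - t - 1) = (t - 4)*(t + 1)*(t^2 - 1) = (t - 4)*(t + 1)^2*(t - 1)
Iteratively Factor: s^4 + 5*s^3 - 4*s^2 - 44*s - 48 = (s - 3)*(s^3 + 8*s^2 + 20*s + 16) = (s - 3)*(s + 2)*(s^2 + 6*s + 8) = (s - 3)*(s + 2)^2*(s + 4)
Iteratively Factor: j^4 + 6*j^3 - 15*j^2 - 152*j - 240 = (j - 5)*(j^3 + 11*j^2 + 40*j + 48) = (j - 5)*(j + 4)*(j^2 + 7*j + 12) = (j - 5)*(j + 4)^2*(j + 3)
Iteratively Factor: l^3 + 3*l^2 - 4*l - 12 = (l + 3)*(l^2 - 4) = (l + 2)*(l + 3)*(l - 2)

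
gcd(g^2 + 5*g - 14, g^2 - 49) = g + 7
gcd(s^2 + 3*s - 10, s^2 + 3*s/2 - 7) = s - 2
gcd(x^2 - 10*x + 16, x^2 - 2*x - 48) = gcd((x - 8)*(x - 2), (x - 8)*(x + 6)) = x - 8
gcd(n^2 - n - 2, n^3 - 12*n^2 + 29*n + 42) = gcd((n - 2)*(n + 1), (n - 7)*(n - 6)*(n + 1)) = n + 1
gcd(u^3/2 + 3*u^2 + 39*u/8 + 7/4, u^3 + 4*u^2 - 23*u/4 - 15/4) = u + 1/2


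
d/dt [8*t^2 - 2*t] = 16*t - 2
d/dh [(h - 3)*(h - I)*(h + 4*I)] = 3*h^2 + 6*h*(-1 + I) + 4 - 9*I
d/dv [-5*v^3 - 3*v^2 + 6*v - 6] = -15*v^2 - 6*v + 6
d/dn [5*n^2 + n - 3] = 10*n + 1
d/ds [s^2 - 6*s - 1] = 2*s - 6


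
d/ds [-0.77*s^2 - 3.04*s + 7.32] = -1.54*s - 3.04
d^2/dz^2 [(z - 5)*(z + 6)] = 2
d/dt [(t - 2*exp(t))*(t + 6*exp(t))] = 4*t*exp(t) + 2*t - 24*exp(2*t) + 4*exp(t)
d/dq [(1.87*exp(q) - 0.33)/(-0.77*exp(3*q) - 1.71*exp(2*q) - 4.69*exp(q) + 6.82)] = (2.8798*exp(3*q) + 2.4354*exp(2*q) - 1.1286*exp(q) + 11.2057)*exp(q)/(0.5929*exp(6*q) + 2.6334*exp(5*q) + 10.1467*exp(4*q) + 5.537*exp(3*q) - 1.3283*exp(2*q) - 63.9716*exp(q) + 46.5124)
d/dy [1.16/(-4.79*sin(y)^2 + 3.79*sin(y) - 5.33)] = (11.1128*sin(y) - 4.3964)*cos(y)/(4.79*sin(y)^2 - 3.79*sin(y) + 5.33)^2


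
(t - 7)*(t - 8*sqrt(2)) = t^2 - 8*sqrt(2)*t - 7*t + 56*sqrt(2)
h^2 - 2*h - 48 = (h - 8)*(h + 6)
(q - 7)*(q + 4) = q^2 - 3*q - 28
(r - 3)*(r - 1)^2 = r^3 - 5*r^2 + 7*r - 3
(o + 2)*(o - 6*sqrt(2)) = o^2 - 6*sqrt(2)*o + 2*o - 12*sqrt(2)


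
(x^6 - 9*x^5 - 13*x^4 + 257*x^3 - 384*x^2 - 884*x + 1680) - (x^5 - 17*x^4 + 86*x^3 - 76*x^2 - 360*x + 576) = x^6 - 10*x^5 + 4*x^4 + 171*x^3 - 308*x^2 - 524*x + 1104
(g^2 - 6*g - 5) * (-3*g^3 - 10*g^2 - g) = -3*g^5 + 8*g^4 + 74*g^3 + 56*g^2 + 5*g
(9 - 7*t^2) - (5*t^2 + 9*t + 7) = -12*t^2 - 9*t + 2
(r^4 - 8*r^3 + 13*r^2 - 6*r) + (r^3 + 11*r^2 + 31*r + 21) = r^4 - 7*r^3 + 24*r^2 + 25*r + 21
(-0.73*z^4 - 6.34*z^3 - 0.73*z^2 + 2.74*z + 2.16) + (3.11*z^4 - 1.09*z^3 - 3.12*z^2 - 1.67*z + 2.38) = 2.38*z^4 - 7.43*z^3 - 3.85*z^2 + 1.07*z + 4.54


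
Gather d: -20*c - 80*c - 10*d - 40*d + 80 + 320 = -100*c - 50*d + 400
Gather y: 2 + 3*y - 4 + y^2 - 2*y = y^2 + y - 2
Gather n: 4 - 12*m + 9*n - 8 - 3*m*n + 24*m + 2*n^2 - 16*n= 12*m + 2*n^2 + n*(-3*m - 7) - 4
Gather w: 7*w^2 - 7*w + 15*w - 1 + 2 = 7*w^2 + 8*w + 1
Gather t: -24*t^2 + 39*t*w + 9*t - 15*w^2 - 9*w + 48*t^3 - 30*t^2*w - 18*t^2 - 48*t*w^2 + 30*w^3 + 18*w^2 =48*t^3 + t^2*(-30*w - 42) + t*(-48*w^2 + 39*w + 9) + 30*w^3 + 3*w^2 - 9*w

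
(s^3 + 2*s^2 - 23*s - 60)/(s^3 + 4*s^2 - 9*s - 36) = (s - 5)/(s - 3)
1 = 1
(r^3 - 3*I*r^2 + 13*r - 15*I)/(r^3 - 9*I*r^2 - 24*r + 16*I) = (r^2 - 2*I*r + 15)/(r^2 - 8*I*r - 16)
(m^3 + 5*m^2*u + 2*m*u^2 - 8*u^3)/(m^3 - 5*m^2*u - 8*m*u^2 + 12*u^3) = (-m - 4*u)/(-m + 6*u)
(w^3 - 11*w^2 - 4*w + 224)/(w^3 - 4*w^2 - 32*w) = (w - 7)/w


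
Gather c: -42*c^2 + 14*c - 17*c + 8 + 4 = -42*c^2 - 3*c + 12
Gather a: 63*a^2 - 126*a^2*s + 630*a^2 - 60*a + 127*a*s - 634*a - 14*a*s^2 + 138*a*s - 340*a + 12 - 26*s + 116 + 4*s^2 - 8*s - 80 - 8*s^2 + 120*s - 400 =a^2*(693 - 126*s) + a*(-14*s^2 + 265*s - 1034) - 4*s^2 + 86*s - 352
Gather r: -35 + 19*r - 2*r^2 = -2*r^2 + 19*r - 35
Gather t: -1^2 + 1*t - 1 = t - 2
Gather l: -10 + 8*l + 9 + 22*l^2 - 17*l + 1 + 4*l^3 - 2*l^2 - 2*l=4*l^3 + 20*l^2 - 11*l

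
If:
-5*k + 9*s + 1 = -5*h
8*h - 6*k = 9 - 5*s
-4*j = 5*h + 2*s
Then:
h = 29*s/10 + 51/10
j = -33*s/8 - 51/8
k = 47*s/10 + 53/10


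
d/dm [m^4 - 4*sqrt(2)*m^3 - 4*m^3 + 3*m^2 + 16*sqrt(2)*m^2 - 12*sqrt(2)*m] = 4*m^3 - 12*sqrt(2)*m^2 - 12*m^2 + 6*m + 32*sqrt(2)*m - 12*sqrt(2)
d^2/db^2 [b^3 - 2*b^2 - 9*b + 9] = 6*b - 4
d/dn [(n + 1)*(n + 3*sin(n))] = n + (n + 1)*(3*cos(n) + 1) + 3*sin(n)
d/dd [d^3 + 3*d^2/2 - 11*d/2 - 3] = 3*d^2 + 3*d - 11/2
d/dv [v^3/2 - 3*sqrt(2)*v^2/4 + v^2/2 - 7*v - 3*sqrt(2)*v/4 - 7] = 3*v^2/2 - 3*sqrt(2)*v/2 + v - 7 - 3*sqrt(2)/4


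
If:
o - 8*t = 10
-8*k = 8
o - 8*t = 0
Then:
No Solution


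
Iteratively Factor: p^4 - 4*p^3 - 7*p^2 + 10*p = (p)*(p^3 - 4*p^2 - 7*p + 10) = p*(p + 2)*(p^2 - 6*p + 5) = p*(p - 5)*(p + 2)*(p - 1)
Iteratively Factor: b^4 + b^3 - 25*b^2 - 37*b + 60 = (b + 3)*(b^3 - 2*b^2 - 19*b + 20) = (b - 1)*(b + 3)*(b^2 - b - 20) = (b - 1)*(b + 3)*(b + 4)*(b - 5)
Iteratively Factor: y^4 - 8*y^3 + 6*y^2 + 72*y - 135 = (y - 3)*(y^3 - 5*y^2 - 9*y + 45) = (y - 5)*(y - 3)*(y^2 - 9) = (y - 5)*(y - 3)*(y + 3)*(y - 3)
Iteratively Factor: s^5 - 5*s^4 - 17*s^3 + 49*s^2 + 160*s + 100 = (s + 2)*(s^4 - 7*s^3 - 3*s^2 + 55*s + 50) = (s + 2)^2*(s^3 - 9*s^2 + 15*s + 25) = (s - 5)*(s + 2)^2*(s^2 - 4*s - 5) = (s - 5)^2*(s + 2)^2*(s + 1)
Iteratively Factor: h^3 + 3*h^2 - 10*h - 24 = (h - 3)*(h^2 + 6*h + 8) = (h - 3)*(h + 4)*(h + 2)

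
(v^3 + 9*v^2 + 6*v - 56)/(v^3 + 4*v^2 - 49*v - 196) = (v - 2)/(v - 7)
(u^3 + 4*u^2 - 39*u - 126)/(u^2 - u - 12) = (u^2 + u - 42)/(u - 4)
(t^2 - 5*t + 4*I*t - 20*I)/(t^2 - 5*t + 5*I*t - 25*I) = (t + 4*I)/(t + 5*I)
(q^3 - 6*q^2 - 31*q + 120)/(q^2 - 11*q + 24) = q + 5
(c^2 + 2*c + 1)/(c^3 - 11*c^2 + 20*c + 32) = (c + 1)/(c^2 - 12*c + 32)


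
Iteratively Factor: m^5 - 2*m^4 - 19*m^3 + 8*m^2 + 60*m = (m + 2)*(m^4 - 4*m^3 - 11*m^2 + 30*m) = (m + 2)*(m + 3)*(m^3 - 7*m^2 + 10*m) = (m - 5)*(m + 2)*(m + 3)*(m^2 - 2*m) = m*(m - 5)*(m + 2)*(m + 3)*(m - 2)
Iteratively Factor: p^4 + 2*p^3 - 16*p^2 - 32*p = (p + 2)*(p^3 - 16*p) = (p + 2)*(p + 4)*(p^2 - 4*p) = (p - 4)*(p + 2)*(p + 4)*(p)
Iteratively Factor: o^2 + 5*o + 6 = (o + 2)*(o + 3)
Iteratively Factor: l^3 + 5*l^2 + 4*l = (l + 4)*(l^2 + l) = l*(l + 4)*(l + 1)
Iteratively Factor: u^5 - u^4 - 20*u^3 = (u)*(u^4 - u^3 - 20*u^2) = u*(u + 4)*(u^3 - 5*u^2) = u*(u - 5)*(u + 4)*(u^2) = u^2*(u - 5)*(u + 4)*(u)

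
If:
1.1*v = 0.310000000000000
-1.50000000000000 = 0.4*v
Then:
No Solution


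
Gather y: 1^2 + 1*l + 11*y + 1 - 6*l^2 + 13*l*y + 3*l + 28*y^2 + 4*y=-6*l^2 + 4*l + 28*y^2 + y*(13*l + 15) + 2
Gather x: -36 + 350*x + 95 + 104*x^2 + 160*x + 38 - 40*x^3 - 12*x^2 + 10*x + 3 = -40*x^3 + 92*x^2 + 520*x + 100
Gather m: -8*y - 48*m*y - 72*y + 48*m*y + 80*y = 0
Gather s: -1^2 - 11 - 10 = -22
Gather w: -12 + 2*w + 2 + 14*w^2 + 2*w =14*w^2 + 4*w - 10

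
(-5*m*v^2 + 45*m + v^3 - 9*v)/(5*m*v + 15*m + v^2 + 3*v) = (-5*m*v + 15*m + v^2 - 3*v)/(5*m + v)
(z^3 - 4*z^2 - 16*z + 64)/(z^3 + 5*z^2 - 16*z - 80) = (z - 4)/(z + 5)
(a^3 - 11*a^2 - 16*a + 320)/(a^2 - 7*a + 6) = (a^3 - 11*a^2 - 16*a + 320)/(a^2 - 7*a + 6)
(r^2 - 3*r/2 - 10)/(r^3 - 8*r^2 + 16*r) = (r + 5/2)/(r*(r - 4))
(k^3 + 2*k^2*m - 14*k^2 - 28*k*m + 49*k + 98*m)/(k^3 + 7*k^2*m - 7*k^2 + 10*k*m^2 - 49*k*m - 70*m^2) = (k - 7)/(k + 5*m)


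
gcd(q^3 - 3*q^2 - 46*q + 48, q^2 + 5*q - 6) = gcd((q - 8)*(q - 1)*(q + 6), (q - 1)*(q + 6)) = q^2 + 5*q - 6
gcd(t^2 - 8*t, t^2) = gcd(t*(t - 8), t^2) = t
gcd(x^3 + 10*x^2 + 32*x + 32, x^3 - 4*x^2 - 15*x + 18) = 1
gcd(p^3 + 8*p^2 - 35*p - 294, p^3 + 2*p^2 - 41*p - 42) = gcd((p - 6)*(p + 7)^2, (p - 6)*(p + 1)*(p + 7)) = p^2 + p - 42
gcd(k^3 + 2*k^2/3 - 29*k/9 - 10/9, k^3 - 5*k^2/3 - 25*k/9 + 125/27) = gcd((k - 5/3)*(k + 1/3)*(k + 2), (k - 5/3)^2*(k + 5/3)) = k - 5/3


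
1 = 1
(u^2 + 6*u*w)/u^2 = (u + 6*w)/u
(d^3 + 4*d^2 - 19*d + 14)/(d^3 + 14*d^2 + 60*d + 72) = (d^3 + 4*d^2 - 19*d + 14)/(d^3 + 14*d^2 + 60*d + 72)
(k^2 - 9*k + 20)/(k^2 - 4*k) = (k - 5)/k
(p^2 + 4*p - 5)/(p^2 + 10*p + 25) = (p - 1)/(p + 5)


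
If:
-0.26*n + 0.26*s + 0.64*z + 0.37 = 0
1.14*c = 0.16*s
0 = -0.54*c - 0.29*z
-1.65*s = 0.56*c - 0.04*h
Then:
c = -0.537037037037037*z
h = -165.357060185185*z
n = 1.42307692307692 - 1.36485042735043*z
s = -3.82638888888889*z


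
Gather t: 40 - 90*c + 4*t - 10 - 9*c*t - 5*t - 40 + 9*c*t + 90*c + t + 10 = 0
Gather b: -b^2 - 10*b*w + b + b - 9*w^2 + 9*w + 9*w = -b^2 + b*(2 - 10*w) - 9*w^2 + 18*w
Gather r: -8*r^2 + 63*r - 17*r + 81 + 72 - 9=-8*r^2 + 46*r + 144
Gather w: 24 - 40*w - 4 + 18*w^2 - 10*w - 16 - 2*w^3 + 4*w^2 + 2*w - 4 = -2*w^3 + 22*w^2 - 48*w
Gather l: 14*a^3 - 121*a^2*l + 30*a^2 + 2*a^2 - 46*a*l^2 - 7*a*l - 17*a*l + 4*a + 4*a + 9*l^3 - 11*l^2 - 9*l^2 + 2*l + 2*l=14*a^3 + 32*a^2 + 8*a + 9*l^3 + l^2*(-46*a - 20) + l*(-121*a^2 - 24*a + 4)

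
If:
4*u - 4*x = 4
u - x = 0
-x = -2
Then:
No Solution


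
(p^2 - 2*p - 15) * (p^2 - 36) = p^4 - 2*p^3 - 51*p^2 + 72*p + 540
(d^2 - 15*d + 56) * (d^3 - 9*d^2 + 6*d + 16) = d^5 - 24*d^4 + 197*d^3 - 578*d^2 + 96*d + 896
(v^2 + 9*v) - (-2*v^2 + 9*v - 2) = 3*v^2 + 2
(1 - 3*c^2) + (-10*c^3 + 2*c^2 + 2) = -10*c^3 - c^2 + 3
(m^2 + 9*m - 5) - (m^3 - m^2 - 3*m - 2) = -m^3 + 2*m^2 + 12*m - 3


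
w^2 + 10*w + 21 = (w + 3)*(w + 7)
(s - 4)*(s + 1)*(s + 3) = s^3 - 13*s - 12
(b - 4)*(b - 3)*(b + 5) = b^3 - 2*b^2 - 23*b + 60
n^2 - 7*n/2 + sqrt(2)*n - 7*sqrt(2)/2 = (n - 7/2)*(n + sqrt(2))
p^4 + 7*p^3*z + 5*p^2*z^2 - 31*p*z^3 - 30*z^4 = (p - 2*z)*(p + z)*(p + 3*z)*(p + 5*z)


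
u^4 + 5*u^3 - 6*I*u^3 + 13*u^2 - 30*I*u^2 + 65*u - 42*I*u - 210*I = (u + 5)*(u - 7*I)*(u - 2*I)*(u + 3*I)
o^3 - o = o*(o - 1)*(o + 1)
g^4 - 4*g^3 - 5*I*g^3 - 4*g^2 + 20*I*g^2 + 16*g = g*(g - 4)*(g - 4*I)*(g - I)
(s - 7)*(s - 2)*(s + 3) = s^3 - 6*s^2 - 13*s + 42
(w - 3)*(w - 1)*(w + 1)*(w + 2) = w^4 - w^3 - 7*w^2 + w + 6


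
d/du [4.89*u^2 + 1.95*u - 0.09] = 9.78*u + 1.95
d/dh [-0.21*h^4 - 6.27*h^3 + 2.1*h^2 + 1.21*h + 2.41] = -0.84*h^3 - 18.81*h^2 + 4.2*h + 1.21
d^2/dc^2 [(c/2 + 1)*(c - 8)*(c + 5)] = 3*c - 1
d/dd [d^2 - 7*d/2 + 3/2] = 2*d - 7/2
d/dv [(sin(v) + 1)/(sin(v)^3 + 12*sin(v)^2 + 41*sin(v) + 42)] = (-2*sin(v)^3 - 15*sin(v)^2 - 24*sin(v) + 1)*cos(v)/(sin(v)^3 + 12*sin(v)^2 + 41*sin(v) + 42)^2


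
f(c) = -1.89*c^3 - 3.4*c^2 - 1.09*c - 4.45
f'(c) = -5.67*c^2 - 6.8*c - 1.09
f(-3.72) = 49.85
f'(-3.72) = -54.26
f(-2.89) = 15.92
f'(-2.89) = -28.79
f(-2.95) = 17.70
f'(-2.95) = -30.37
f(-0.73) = -4.73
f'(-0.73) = 0.85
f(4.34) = -227.72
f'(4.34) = -137.40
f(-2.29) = 2.91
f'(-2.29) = -15.25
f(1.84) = -29.74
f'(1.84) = -32.80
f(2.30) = -47.94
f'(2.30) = -46.72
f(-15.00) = 5625.65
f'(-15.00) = -1174.84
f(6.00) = -541.63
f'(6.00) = -246.01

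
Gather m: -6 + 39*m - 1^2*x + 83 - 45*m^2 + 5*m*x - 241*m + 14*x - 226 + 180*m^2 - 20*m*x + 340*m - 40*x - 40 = 135*m^2 + m*(138 - 15*x) - 27*x - 189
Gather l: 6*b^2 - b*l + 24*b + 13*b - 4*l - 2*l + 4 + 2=6*b^2 + 37*b + l*(-b - 6) + 6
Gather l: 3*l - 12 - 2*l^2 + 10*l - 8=-2*l^2 + 13*l - 20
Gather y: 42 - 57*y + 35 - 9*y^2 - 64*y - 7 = -9*y^2 - 121*y + 70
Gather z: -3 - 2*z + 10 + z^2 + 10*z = z^2 + 8*z + 7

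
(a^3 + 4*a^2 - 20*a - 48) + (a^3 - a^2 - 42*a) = 2*a^3 + 3*a^2 - 62*a - 48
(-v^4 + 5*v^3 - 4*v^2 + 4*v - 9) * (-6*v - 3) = 6*v^5 - 27*v^4 + 9*v^3 - 12*v^2 + 42*v + 27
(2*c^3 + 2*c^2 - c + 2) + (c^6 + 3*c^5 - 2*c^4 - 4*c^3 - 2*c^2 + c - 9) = c^6 + 3*c^5 - 2*c^4 - 2*c^3 - 7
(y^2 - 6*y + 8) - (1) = y^2 - 6*y + 7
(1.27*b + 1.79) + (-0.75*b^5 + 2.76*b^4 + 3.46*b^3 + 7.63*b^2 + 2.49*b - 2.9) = -0.75*b^5 + 2.76*b^4 + 3.46*b^3 + 7.63*b^2 + 3.76*b - 1.11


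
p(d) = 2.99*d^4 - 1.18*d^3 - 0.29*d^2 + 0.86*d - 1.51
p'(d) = 11.96*d^3 - 3.54*d^2 - 0.58*d + 0.86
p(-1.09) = 2.96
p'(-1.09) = -18.20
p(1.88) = 28.59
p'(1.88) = 66.73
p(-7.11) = 8042.83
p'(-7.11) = -4472.70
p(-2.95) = 250.17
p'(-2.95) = -335.28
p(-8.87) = 19299.79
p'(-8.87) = -8618.97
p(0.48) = -1.14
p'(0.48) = 1.09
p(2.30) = 68.25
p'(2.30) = 126.32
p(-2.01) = 53.98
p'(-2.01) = -109.40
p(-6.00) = 4112.81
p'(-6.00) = -2706.46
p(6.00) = 3613.37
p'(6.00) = 2453.30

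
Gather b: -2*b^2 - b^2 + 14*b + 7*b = -3*b^2 + 21*b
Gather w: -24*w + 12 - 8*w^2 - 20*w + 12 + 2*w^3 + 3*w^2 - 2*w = 2*w^3 - 5*w^2 - 46*w + 24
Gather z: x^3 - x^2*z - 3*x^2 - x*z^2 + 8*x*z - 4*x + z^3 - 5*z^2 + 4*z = x^3 - 3*x^2 - 4*x + z^3 + z^2*(-x - 5) + z*(-x^2 + 8*x + 4)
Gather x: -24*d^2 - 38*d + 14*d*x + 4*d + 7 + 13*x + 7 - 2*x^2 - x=-24*d^2 - 34*d - 2*x^2 + x*(14*d + 12) + 14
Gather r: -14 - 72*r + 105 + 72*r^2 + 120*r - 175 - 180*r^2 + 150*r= -108*r^2 + 198*r - 84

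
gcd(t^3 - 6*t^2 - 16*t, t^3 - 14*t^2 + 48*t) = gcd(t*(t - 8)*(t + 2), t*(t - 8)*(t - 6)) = t^2 - 8*t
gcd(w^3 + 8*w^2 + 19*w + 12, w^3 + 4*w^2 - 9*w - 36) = w^2 + 7*w + 12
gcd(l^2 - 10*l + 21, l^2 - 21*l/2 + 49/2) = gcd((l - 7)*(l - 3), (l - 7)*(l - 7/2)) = l - 7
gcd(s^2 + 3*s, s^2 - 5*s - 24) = s + 3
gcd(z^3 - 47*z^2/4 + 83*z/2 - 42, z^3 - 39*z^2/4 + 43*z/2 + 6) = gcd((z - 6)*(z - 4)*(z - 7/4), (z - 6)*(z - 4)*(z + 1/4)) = z^2 - 10*z + 24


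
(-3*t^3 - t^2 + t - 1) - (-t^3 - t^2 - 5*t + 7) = -2*t^3 + 6*t - 8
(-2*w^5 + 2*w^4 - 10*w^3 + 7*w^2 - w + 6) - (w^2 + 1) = -2*w^5 + 2*w^4 - 10*w^3 + 6*w^2 - w + 5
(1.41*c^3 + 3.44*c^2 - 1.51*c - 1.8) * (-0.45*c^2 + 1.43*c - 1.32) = -0.6345*c^5 + 0.4683*c^4 + 3.7375*c^3 - 5.8901*c^2 - 0.5808*c + 2.376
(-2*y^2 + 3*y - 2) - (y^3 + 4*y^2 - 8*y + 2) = -y^3 - 6*y^2 + 11*y - 4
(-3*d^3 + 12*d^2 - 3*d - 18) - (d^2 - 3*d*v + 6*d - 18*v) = -3*d^3 + 11*d^2 + 3*d*v - 9*d + 18*v - 18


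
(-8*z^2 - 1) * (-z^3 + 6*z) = 8*z^5 - 47*z^3 - 6*z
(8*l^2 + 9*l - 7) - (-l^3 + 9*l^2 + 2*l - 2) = l^3 - l^2 + 7*l - 5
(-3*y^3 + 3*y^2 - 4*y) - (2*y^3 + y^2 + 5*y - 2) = -5*y^3 + 2*y^2 - 9*y + 2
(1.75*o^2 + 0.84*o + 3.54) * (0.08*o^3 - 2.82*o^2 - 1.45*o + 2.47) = 0.14*o^5 - 4.8678*o^4 - 4.6231*o^3 - 6.8783*o^2 - 3.0582*o + 8.7438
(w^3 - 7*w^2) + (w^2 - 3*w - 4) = w^3 - 6*w^2 - 3*w - 4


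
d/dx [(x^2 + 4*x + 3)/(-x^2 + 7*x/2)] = 6*(5*x^2 + 4*x - 7)/(x^2*(4*x^2 - 28*x + 49))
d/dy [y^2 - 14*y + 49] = 2*y - 14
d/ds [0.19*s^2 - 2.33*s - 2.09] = 0.38*s - 2.33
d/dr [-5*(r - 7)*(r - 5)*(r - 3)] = -15*r^2 + 150*r - 355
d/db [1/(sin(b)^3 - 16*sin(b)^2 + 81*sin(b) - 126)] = (-3*sin(b)^2 + 32*sin(b) - 81)*cos(b)/(sin(b)^3 - 16*sin(b)^2 + 81*sin(b) - 126)^2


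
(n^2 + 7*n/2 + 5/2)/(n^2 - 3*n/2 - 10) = (n + 1)/(n - 4)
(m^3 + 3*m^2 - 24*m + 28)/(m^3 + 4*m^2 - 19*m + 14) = (m - 2)/(m - 1)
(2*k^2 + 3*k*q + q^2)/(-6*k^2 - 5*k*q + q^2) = (2*k + q)/(-6*k + q)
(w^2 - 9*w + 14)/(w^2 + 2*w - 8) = (w - 7)/(w + 4)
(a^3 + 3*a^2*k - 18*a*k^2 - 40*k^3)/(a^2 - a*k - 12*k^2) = (a^2 + 7*a*k + 10*k^2)/(a + 3*k)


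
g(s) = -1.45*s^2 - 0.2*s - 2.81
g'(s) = -2.9*s - 0.2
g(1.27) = -5.40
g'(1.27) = -3.88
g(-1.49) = -5.73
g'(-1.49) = 4.12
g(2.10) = -9.62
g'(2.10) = -6.29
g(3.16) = -17.92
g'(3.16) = -9.36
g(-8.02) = -94.47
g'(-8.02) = 23.06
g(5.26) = -43.98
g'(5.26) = -15.45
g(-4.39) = -29.88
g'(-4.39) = 12.53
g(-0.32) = -2.89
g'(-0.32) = 0.73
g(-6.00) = -53.81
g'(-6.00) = 17.20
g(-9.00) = -118.46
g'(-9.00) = 25.90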